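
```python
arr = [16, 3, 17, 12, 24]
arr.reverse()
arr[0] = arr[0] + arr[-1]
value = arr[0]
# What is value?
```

Answer: 40

Derivation:
Trace (tracking value):
arr = [16, 3, 17, 12, 24]  # -> arr = [16, 3, 17, 12, 24]
arr.reverse()  # -> arr = [24, 12, 17, 3, 16]
arr[0] = arr[0] + arr[-1]  # -> arr = [40, 12, 17, 3, 16]
value = arr[0]  # -> value = 40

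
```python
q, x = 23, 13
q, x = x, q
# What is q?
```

Trace (tracking q):
q, x = (23, 13)  # -> q = 23, x = 13
q, x = (x, q)  # -> q = 13, x = 23

Answer: 13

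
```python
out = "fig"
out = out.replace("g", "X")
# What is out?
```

Answer: 'fiX'

Derivation:
Trace (tracking out):
out = 'fig'  # -> out = 'fig'
out = out.replace('g', 'X')  # -> out = 'fiX'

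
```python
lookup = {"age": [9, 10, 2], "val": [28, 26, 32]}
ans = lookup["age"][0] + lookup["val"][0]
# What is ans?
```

Answer: 37

Derivation:
Trace (tracking ans):
lookup = {'age': [9, 10, 2], 'val': [28, 26, 32]}  # -> lookup = {'age': [9, 10, 2], 'val': [28, 26, 32]}
ans = lookup['age'][0] + lookup['val'][0]  # -> ans = 37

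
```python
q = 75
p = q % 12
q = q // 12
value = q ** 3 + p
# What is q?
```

Answer: 6

Derivation:
Trace (tracking q):
q = 75  # -> q = 75
p = q % 12  # -> p = 3
q = q // 12  # -> q = 6
value = q ** 3 + p  # -> value = 219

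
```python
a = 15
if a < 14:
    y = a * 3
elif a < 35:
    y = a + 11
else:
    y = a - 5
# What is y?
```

Trace (tracking y):
a = 15  # -> a = 15
if a < 14:  # condition is False
elif a < 35:  # condition is True
    y = a + 11  # -> y = 26

Answer: 26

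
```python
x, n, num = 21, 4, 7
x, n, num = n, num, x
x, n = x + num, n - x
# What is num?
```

Answer: 21

Derivation:
Trace (tracking num):
x, n, num = (21, 4, 7)  # -> x = 21, n = 4, num = 7
x, n, num = (n, num, x)  # -> x = 4, n = 7, num = 21
x, n = (x + num, n - x)  # -> x = 25, n = 3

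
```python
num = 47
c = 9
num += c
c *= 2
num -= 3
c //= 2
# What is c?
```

Trace (tracking c):
num = 47  # -> num = 47
c = 9  # -> c = 9
num += c  # -> num = 56
c *= 2  # -> c = 18
num -= 3  # -> num = 53
c //= 2  # -> c = 9

Answer: 9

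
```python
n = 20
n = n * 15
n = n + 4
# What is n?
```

Answer: 304

Derivation:
Trace (tracking n):
n = 20  # -> n = 20
n = n * 15  # -> n = 300
n = n + 4  # -> n = 304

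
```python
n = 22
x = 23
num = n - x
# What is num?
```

Trace (tracking num):
n = 22  # -> n = 22
x = 23  # -> x = 23
num = n - x  # -> num = -1

Answer: -1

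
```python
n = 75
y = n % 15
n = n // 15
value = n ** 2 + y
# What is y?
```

Answer: 0

Derivation:
Trace (tracking y):
n = 75  # -> n = 75
y = n % 15  # -> y = 0
n = n // 15  # -> n = 5
value = n ** 2 + y  # -> value = 25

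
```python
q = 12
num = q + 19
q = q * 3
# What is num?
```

Answer: 31

Derivation:
Trace (tracking num):
q = 12  # -> q = 12
num = q + 19  # -> num = 31
q = q * 3  # -> q = 36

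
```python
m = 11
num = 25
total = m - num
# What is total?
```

Trace (tracking total):
m = 11  # -> m = 11
num = 25  # -> num = 25
total = m - num  # -> total = -14

Answer: -14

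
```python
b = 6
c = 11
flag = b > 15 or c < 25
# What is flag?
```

Answer: True

Derivation:
Trace (tracking flag):
b = 6  # -> b = 6
c = 11  # -> c = 11
flag = b > 15 or c < 25  # -> flag = True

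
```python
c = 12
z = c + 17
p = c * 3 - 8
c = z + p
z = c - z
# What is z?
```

Trace (tracking z):
c = 12  # -> c = 12
z = c + 17  # -> z = 29
p = c * 3 - 8  # -> p = 28
c = z + p  # -> c = 57
z = c - z  # -> z = 28

Answer: 28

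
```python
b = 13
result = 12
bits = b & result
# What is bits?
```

Trace (tracking bits):
b = 13  # -> b = 13
result = 12  # -> result = 12
bits = b & result  # -> bits = 12

Answer: 12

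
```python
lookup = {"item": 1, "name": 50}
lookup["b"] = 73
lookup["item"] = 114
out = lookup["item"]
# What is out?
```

Trace (tracking out):
lookup = {'item': 1, 'name': 50}  # -> lookup = {'item': 1, 'name': 50}
lookup['b'] = 73  # -> lookup = {'item': 1, 'name': 50, 'b': 73}
lookup['item'] = 114  # -> lookup = {'item': 114, 'name': 50, 'b': 73}
out = lookup['item']  # -> out = 114

Answer: 114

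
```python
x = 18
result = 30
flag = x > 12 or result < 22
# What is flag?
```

Trace (tracking flag):
x = 18  # -> x = 18
result = 30  # -> result = 30
flag = x > 12 or result < 22  # -> flag = True

Answer: True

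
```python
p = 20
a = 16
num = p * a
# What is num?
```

Answer: 320

Derivation:
Trace (tracking num):
p = 20  # -> p = 20
a = 16  # -> a = 16
num = p * a  # -> num = 320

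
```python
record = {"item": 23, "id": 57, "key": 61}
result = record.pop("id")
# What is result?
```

Trace (tracking result):
record = {'item': 23, 'id': 57, 'key': 61}  # -> record = {'item': 23, 'id': 57, 'key': 61}
result = record.pop('id')  # -> result = 57

Answer: 57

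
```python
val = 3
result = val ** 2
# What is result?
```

Answer: 9

Derivation:
Trace (tracking result):
val = 3  # -> val = 3
result = val ** 2  # -> result = 9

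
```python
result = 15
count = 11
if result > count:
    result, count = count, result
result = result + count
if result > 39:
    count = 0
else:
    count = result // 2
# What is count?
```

Trace (tracking count):
result = 15  # -> result = 15
count = 11  # -> count = 11
if result > count:  # condition is True
    result, count = (count, result)  # -> result = 11, count = 15
result = result + count  # -> result = 26
if result > 39:  # condition is False
else:
    count = result // 2  # -> count = 13

Answer: 13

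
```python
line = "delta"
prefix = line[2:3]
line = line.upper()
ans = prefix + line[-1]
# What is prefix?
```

Answer: 'l'

Derivation:
Trace (tracking prefix):
line = 'delta'  # -> line = 'delta'
prefix = line[2:3]  # -> prefix = 'l'
line = line.upper()  # -> line = 'DELTA'
ans = prefix + line[-1]  # -> ans = 'lA'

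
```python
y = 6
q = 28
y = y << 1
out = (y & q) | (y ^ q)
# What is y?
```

Answer: 12

Derivation:
Trace (tracking y):
y = 6  # -> y = 6
q = 28  # -> q = 28
y = y << 1  # -> y = 12
out = y & q | y ^ q  # -> out = 28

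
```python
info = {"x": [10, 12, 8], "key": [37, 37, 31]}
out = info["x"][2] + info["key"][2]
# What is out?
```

Trace (tracking out):
info = {'x': [10, 12, 8], 'key': [37, 37, 31]}  # -> info = {'x': [10, 12, 8], 'key': [37, 37, 31]}
out = info['x'][2] + info['key'][2]  # -> out = 39

Answer: 39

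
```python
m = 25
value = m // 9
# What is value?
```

Answer: 2

Derivation:
Trace (tracking value):
m = 25  # -> m = 25
value = m // 9  # -> value = 2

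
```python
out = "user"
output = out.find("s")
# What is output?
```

Trace (tracking output):
out = 'user'  # -> out = 'user'
output = out.find('s')  # -> output = 1

Answer: 1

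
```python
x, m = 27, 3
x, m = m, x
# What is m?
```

Answer: 27

Derivation:
Trace (tracking m):
x, m = (27, 3)  # -> x = 27, m = 3
x, m = (m, x)  # -> x = 3, m = 27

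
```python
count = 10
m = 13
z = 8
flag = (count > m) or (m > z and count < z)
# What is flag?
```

Answer: False

Derivation:
Trace (tracking flag):
count = 10  # -> count = 10
m = 13  # -> m = 13
z = 8  # -> z = 8
flag = count > m or (m > z and count < z)  # -> flag = False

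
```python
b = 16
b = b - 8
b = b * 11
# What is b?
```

Trace (tracking b):
b = 16  # -> b = 16
b = b - 8  # -> b = 8
b = b * 11  # -> b = 88

Answer: 88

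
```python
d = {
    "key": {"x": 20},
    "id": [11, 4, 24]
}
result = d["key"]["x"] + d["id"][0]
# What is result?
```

Answer: 31

Derivation:
Trace (tracking result):
d = {'key': {'x': 20}, 'id': [11, 4, 24]}  # -> d = {'key': {'x': 20}, 'id': [11, 4, 24]}
result = d['key']['x'] + d['id'][0]  # -> result = 31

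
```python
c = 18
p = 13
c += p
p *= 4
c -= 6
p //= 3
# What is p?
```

Trace (tracking p):
c = 18  # -> c = 18
p = 13  # -> p = 13
c += p  # -> c = 31
p *= 4  # -> p = 52
c -= 6  # -> c = 25
p //= 3  # -> p = 17

Answer: 17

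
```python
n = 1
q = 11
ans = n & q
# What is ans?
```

Answer: 1

Derivation:
Trace (tracking ans):
n = 1  # -> n = 1
q = 11  # -> q = 11
ans = n & q  # -> ans = 1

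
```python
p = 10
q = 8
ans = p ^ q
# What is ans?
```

Trace (tracking ans):
p = 10  # -> p = 10
q = 8  # -> q = 8
ans = p ^ q  # -> ans = 2

Answer: 2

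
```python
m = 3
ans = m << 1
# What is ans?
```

Trace (tracking ans):
m = 3  # -> m = 3
ans = m << 1  # -> ans = 6

Answer: 6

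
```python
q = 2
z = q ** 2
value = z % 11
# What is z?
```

Answer: 4

Derivation:
Trace (tracking z):
q = 2  # -> q = 2
z = q ** 2  # -> z = 4
value = z % 11  # -> value = 4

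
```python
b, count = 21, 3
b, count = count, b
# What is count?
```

Answer: 21

Derivation:
Trace (tracking count):
b, count = (21, 3)  # -> b = 21, count = 3
b, count = (count, b)  # -> b = 3, count = 21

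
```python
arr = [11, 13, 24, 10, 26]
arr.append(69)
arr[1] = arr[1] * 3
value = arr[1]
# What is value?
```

Trace (tracking value):
arr = [11, 13, 24, 10, 26]  # -> arr = [11, 13, 24, 10, 26]
arr.append(69)  # -> arr = [11, 13, 24, 10, 26, 69]
arr[1] = arr[1] * 3  # -> arr = [11, 39, 24, 10, 26, 69]
value = arr[1]  # -> value = 39

Answer: 39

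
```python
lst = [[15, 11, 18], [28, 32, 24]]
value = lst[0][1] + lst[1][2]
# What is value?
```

Answer: 35

Derivation:
Trace (tracking value):
lst = [[15, 11, 18], [28, 32, 24]]  # -> lst = [[15, 11, 18], [28, 32, 24]]
value = lst[0][1] + lst[1][2]  # -> value = 35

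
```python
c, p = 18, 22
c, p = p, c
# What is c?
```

Trace (tracking c):
c, p = (18, 22)  # -> c = 18, p = 22
c, p = (p, c)  # -> c = 22, p = 18

Answer: 22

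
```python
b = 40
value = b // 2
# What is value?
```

Answer: 20

Derivation:
Trace (tracking value):
b = 40  # -> b = 40
value = b // 2  # -> value = 20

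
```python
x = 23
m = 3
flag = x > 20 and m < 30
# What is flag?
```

Answer: True

Derivation:
Trace (tracking flag):
x = 23  # -> x = 23
m = 3  # -> m = 3
flag = x > 20 and m < 30  # -> flag = True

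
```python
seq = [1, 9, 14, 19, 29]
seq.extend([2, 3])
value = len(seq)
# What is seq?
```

Answer: [1, 9, 14, 19, 29, 2, 3]

Derivation:
Trace (tracking seq):
seq = [1, 9, 14, 19, 29]  # -> seq = [1, 9, 14, 19, 29]
seq.extend([2, 3])  # -> seq = [1, 9, 14, 19, 29, 2, 3]
value = len(seq)  # -> value = 7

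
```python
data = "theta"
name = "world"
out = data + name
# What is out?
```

Trace (tracking out):
data = 'theta'  # -> data = 'theta'
name = 'world'  # -> name = 'world'
out = data + name  # -> out = 'thetaworld'

Answer: 'thetaworld'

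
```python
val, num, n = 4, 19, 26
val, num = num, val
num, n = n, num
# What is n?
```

Answer: 4

Derivation:
Trace (tracking n):
val, num, n = (4, 19, 26)  # -> val = 4, num = 19, n = 26
val, num = (num, val)  # -> val = 19, num = 4
num, n = (n, num)  # -> num = 26, n = 4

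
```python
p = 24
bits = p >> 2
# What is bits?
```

Answer: 6

Derivation:
Trace (tracking bits):
p = 24  # -> p = 24
bits = p >> 2  # -> bits = 6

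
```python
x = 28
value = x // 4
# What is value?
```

Trace (tracking value):
x = 28  # -> x = 28
value = x // 4  # -> value = 7

Answer: 7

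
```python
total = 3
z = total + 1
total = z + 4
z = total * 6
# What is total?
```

Trace (tracking total):
total = 3  # -> total = 3
z = total + 1  # -> z = 4
total = z + 4  # -> total = 8
z = total * 6  # -> z = 48

Answer: 8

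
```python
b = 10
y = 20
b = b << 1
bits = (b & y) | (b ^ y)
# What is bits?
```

Trace (tracking bits):
b = 10  # -> b = 10
y = 20  # -> y = 20
b = b << 1  # -> b = 20
bits = b & y | b ^ y  # -> bits = 20

Answer: 20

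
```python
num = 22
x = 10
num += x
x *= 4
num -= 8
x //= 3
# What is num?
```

Answer: 24

Derivation:
Trace (tracking num):
num = 22  # -> num = 22
x = 10  # -> x = 10
num += x  # -> num = 32
x *= 4  # -> x = 40
num -= 8  # -> num = 24
x //= 3  # -> x = 13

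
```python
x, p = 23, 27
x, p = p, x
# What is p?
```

Trace (tracking p):
x, p = (23, 27)  # -> x = 23, p = 27
x, p = (p, x)  # -> x = 27, p = 23

Answer: 23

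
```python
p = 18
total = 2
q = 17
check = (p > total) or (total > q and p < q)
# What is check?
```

Answer: True

Derivation:
Trace (tracking check):
p = 18  # -> p = 18
total = 2  # -> total = 2
q = 17  # -> q = 17
check = p > total or (total > q and p < q)  # -> check = True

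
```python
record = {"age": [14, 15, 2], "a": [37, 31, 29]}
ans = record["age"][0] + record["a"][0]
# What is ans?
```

Answer: 51

Derivation:
Trace (tracking ans):
record = {'age': [14, 15, 2], 'a': [37, 31, 29]}  # -> record = {'age': [14, 15, 2], 'a': [37, 31, 29]}
ans = record['age'][0] + record['a'][0]  # -> ans = 51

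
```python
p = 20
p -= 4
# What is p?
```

Answer: 16

Derivation:
Trace (tracking p):
p = 20  # -> p = 20
p -= 4  # -> p = 16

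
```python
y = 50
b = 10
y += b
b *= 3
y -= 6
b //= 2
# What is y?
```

Trace (tracking y):
y = 50  # -> y = 50
b = 10  # -> b = 10
y += b  # -> y = 60
b *= 3  # -> b = 30
y -= 6  # -> y = 54
b //= 2  # -> b = 15

Answer: 54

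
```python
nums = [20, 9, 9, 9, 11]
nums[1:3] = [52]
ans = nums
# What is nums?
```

Answer: [20, 52, 9, 11]

Derivation:
Trace (tracking nums):
nums = [20, 9, 9, 9, 11]  # -> nums = [20, 9, 9, 9, 11]
nums[1:3] = [52]  # -> nums = [20, 52, 9, 11]
ans = nums  # -> ans = [20, 52, 9, 11]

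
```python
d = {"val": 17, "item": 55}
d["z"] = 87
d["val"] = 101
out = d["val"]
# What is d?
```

Answer: {'val': 101, 'item': 55, 'z': 87}

Derivation:
Trace (tracking d):
d = {'val': 17, 'item': 55}  # -> d = {'val': 17, 'item': 55}
d['z'] = 87  # -> d = {'val': 17, 'item': 55, 'z': 87}
d['val'] = 101  # -> d = {'val': 101, 'item': 55, 'z': 87}
out = d['val']  # -> out = 101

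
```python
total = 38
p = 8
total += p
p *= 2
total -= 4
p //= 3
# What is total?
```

Answer: 42

Derivation:
Trace (tracking total):
total = 38  # -> total = 38
p = 8  # -> p = 8
total += p  # -> total = 46
p *= 2  # -> p = 16
total -= 4  # -> total = 42
p //= 3  # -> p = 5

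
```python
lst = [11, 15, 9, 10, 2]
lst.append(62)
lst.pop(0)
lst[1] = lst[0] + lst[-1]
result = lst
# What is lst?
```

Trace (tracking lst):
lst = [11, 15, 9, 10, 2]  # -> lst = [11, 15, 9, 10, 2]
lst.append(62)  # -> lst = [11, 15, 9, 10, 2, 62]
lst.pop(0)  # -> lst = [15, 9, 10, 2, 62]
lst[1] = lst[0] + lst[-1]  # -> lst = [15, 77, 10, 2, 62]
result = lst  # -> result = [15, 77, 10, 2, 62]

Answer: [15, 77, 10, 2, 62]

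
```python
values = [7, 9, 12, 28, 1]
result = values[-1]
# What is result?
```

Answer: 1

Derivation:
Trace (tracking result):
values = [7, 9, 12, 28, 1]  # -> values = [7, 9, 12, 28, 1]
result = values[-1]  # -> result = 1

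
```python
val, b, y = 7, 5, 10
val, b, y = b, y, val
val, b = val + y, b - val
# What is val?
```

Answer: 12

Derivation:
Trace (tracking val):
val, b, y = (7, 5, 10)  # -> val = 7, b = 5, y = 10
val, b, y = (b, y, val)  # -> val = 5, b = 10, y = 7
val, b = (val + y, b - val)  # -> val = 12, b = 5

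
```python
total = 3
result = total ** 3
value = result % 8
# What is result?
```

Trace (tracking result):
total = 3  # -> total = 3
result = total ** 3  # -> result = 27
value = result % 8  # -> value = 3

Answer: 27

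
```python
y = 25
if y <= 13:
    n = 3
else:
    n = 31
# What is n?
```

Trace (tracking n):
y = 25  # -> y = 25
if y <= 13:  # condition is False
else:
    n = 31  # -> n = 31

Answer: 31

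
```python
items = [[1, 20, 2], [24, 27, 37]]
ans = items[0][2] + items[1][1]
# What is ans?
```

Answer: 29

Derivation:
Trace (tracking ans):
items = [[1, 20, 2], [24, 27, 37]]  # -> items = [[1, 20, 2], [24, 27, 37]]
ans = items[0][2] + items[1][1]  # -> ans = 29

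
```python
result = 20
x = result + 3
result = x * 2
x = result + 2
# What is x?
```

Trace (tracking x):
result = 20  # -> result = 20
x = result + 3  # -> x = 23
result = x * 2  # -> result = 46
x = result + 2  # -> x = 48

Answer: 48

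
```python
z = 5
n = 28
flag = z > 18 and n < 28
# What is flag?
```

Answer: False

Derivation:
Trace (tracking flag):
z = 5  # -> z = 5
n = 28  # -> n = 28
flag = z > 18 and n < 28  # -> flag = False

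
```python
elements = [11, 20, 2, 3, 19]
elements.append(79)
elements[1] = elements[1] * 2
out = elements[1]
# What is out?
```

Trace (tracking out):
elements = [11, 20, 2, 3, 19]  # -> elements = [11, 20, 2, 3, 19]
elements.append(79)  # -> elements = [11, 20, 2, 3, 19, 79]
elements[1] = elements[1] * 2  # -> elements = [11, 40, 2, 3, 19, 79]
out = elements[1]  # -> out = 40

Answer: 40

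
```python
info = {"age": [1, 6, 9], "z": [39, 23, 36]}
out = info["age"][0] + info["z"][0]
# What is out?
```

Trace (tracking out):
info = {'age': [1, 6, 9], 'z': [39, 23, 36]}  # -> info = {'age': [1, 6, 9], 'z': [39, 23, 36]}
out = info['age'][0] + info['z'][0]  # -> out = 40

Answer: 40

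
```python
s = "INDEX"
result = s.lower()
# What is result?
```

Answer: 'index'

Derivation:
Trace (tracking result):
s = 'INDEX'  # -> s = 'INDEX'
result = s.lower()  # -> result = 'index'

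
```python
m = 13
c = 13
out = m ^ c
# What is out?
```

Answer: 0

Derivation:
Trace (tracking out):
m = 13  # -> m = 13
c = 13  # -> c = 13
out = m ^ c  # -> out = 0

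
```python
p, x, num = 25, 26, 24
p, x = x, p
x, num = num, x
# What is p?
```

Trace (tracking p):
p, x, num = (25, 26, 24)  # -> p = 25, x = 26, num = 24
p, x = (x, p)  # -> p = 26, x = 25
x, num = (num, x)  # -> x = 24, num = 25

Answer: 26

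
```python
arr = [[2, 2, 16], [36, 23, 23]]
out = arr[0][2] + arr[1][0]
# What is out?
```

Trace (tracking out):
arr = [[2, 2, 16], [36, 23, 23]]  # -> arr = [[2, 2, 16], [36, 23, 23]]
out = arr[0][2] + arr[1][0]  # -> out = 52

Answer: 52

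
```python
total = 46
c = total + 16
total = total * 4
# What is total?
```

Answer: 184

Derivation:
Trace (tracking total):
total = 46  # -> total = 46
c = total + 16  # -> c = 62
total = total * 4  # -> total = 184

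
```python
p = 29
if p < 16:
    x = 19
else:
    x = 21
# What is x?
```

Trace (tracking x):
p = 29  # -> p = 29
if p < 16:  # condition is False
else:
    x = 21  # -> x = 21

Answer: 21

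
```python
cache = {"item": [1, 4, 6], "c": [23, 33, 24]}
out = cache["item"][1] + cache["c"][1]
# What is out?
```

Trace (tracking out):
cache = {'item': [1, 4, 6], 'c': [23, 33, 24]}  # -> cache = {'item': [1, 4, 6], 'c': [23, 33, 24]}
out = cache['item'][1] + cache['c'][1]  # -> out = 37

Answer: 37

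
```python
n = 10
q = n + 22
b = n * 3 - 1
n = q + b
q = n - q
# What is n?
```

Answer: 61

Derivation:
Trace (tracking n):
n = 10  # -> n = 10
q = n + 22  # -> q = 32
b = n * 3 - 1  # -> b = 29
n = q + b  # -> n = 61
q = n - q  # -> q = 29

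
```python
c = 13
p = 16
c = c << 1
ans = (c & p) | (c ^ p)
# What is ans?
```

Trace (tracking ans):
c = 13  # -> c = 13
p = 16  # -> p = 16
c = c << 1  # -> c = 26
ans = c & p | c ^ p  # -> ans = 26

Answer: 26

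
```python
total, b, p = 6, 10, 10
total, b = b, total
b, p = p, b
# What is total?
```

Answer: 10

Derivation:
Trace (tracking total):
total, b, p = (6, 10, 10)  # -> total = 6, b = 10, p = 10
total, b = (b, total)  # -> total = 10, b = 6
b, p = (p, b)  # -> b = 10, p = 6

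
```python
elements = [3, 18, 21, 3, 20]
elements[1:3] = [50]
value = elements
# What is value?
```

Answer: [3, 50, 3, 20]

Derivation:
Trace (tracking value):
elements = [3, 18, 21, 3, 20]  # -> elements = [3, 18, 21, 3, 20]
elements[1:3] = [50]  # -> elements = [3, 50, 3, 20]
value = elements  # -> value = [3, 50, 3, 20]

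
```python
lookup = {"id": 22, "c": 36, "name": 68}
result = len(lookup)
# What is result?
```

Answer: 3

Derivation:
Trace (tracking result):
lookup = {'id': 22, 'c': 36, 'name': 68}  # -> lookup = {'id': 22, 'c': 36, 'name': 68}
result = len(lookup)  # -> result = 3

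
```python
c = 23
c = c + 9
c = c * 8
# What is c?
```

Trace (tracking c):
c = 23  # -> c = 23
c = c + 9  # -> c = 32
c = c * 8  # -> c = 256

Answer: 256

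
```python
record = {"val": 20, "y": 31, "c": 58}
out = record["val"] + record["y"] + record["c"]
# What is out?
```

Trace (tracking out):
record = {'val': 20, 'y': 31, 'c': 58}  # -> record = {'val': 20, 'y': 31, 'c': 58}
out = record['val'] + record['y'] + record['c']  # -> out = 109

Answer: 109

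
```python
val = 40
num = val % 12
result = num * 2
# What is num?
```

Trace (tracking num):
val = 40  # -> val = 40
num = val % 12  # -> num = 4
result = num * 2  # -> result = 8

Answer: 4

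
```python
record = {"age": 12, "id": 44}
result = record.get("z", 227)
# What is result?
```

Answer: 227

Derivation:
Trace (tracking result):
record = {'age': 12, 'id': 44}  # -> record = {'age': 12, 'id': 44}
result = record.get('z', 227)  # -> result = 227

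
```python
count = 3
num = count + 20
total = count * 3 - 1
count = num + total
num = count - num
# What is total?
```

Trace (tracking total):
count = 3  # -> count = 3
num = count + 20  # -> num = 23
total = count * 3 - 1  # -> total = 8
count = num + total  # -> count = 31
num = count - num  # -> num = 8

Answer: 8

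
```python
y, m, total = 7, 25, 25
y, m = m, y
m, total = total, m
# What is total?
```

Answer: 7

Derivation:
Trace (tracking total):
y, m, total = (7, 25, 25)  # -> y = 7, m = 25, total = 25
y, m = (m, y)  # -> y = 25, m = 7
m, total = (total, m)  # -> m = 25, total = 7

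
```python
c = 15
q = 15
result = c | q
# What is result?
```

Answer: 15

Derivation:
Trace (tracking result):
c = 15  # -> c = 15
q = 15  # -> q = 15
result = c | q  # -> result = 15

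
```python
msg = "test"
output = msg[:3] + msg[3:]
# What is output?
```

Answer: 'test'

Derivation:
Trace (tracking output):
msg = 'test'  # -> msg = 'test'
output = msg[:3] + msg[3:]  # -> output = 'test'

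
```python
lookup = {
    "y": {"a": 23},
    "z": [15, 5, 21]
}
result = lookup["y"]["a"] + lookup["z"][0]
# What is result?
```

Answer: 38

Derivation:
Trace (tracking result):
lookup = {'y': {'a': 23}, 'z': [15, 5, 21]}  # -> lookup = {'y': {'a': 23}, 'z': [15, 5, 21]}
result = lookup['y']['a'] + lookup['z'][0]  # -> result = 38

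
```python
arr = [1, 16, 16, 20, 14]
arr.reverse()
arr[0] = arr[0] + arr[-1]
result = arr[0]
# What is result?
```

Answer: 15

Derivation:
Trace (tracking result):
arr = [1, 16, 16, 20, 14]  # -> arr = [1, 16, 16, 20, 14]
arr.reverse()  # -> arr = [14, 20, 16, 16, 1]
arr[0] = arr[0] + arr[-1]  # -> arr = [15, 20, 16, 16, 1]
result = arr[0]  # -> result = 15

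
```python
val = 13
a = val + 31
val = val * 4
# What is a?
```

Answer: 44

Derivation:
Trace (tracking a):
val = 13  # -> val = 13
a = val + 31  # -> a = 44
val = val * 4  # -> val = 52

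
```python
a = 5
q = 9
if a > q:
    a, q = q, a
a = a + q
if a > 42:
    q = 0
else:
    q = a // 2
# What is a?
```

Answer: 14

Derivation:
Trace (tracking a):
a = 5  # -> a = 5
q = 9  # -> q = 9
if a > q:  # condition is False
a = a + q  # -> a = 14
if a > 42:  # condition is False
else:
    q = a // 2  # -> q = 7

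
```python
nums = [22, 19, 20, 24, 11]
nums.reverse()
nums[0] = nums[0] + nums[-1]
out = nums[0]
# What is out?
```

Trace (tracking out):
nums = [22, 19, 20, 24, 11]  # -> nums = [22, 19, 20, 24, 11]
nums.reverse()  # -> nums = [11, 24, 20, 19, 22]
nums[0] = nums[0] + nums[-1]  # -> nums = [33, 24, 20, 19, 22]
out = nums[0]  # -> out = 33

Answer: 33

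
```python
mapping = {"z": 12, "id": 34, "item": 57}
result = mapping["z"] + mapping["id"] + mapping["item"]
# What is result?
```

Answer: 103

Derivation:
Trace (tracking result):
mapping = {'z': 12, 'id': 34, 'item': 57}  # -> mapping = {'z': 12, 'id': 34, 'item': 57}
result = mapping['z'] + mapping['id'] + mapping['item']  # -> result = 103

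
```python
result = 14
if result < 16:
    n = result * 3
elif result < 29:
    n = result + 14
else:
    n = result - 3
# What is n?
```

Answer: 42

Derivation:
Trace (tracking n):
result = 14  # -> result = 14
if result < 16:  # condition is True
    n = result * 3  # -> n = 42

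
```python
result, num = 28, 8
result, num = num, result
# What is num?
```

Answer: 28

Derivation:
Trace (tracking num):
result, num = (28, 8)  # -> result = 28, num = 8
result, num = (num, result)  # -> result = 8, num = 28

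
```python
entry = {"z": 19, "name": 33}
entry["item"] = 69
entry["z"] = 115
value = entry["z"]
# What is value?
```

Trace (tracking value):
entry = {'z': 19, 'name': 33}  # -> entry = {'z': 19, 'name': 33}
entry['item'] = 69  # -> entry = {'z': 19, 'name': 33, 'item': 69}
entry['z'] = 115  # -> entry = {'z': 115, 'name': 33, 'item': 69}
value = entry['z']  # -> value = 115

Answer: 115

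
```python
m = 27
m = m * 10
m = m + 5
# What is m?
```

Trace (tracking m):
m = 27  # -> m = 27
m = m * 10  # -> m = 270
m = m + 5  # -> m = 275

Answer: 275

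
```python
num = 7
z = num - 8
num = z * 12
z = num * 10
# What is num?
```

Answer: -12

Derivation:
Trace (tracking num):
num = 7  # -> num = 7
z = num - 8  # -> z = -1
num = z * 12  # -> num = -12
z = num * 10  # -> z = -120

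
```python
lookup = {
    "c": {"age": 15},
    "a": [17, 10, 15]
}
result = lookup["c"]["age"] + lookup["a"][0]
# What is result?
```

Trace (tracking result):
lookup = {'c': {'age': 15}, 'a': [17, 10, 15]}  # -> lookup = {'c': {'age': 15}, 'a': [17, 10, 15]}
result = lookup['c']['age'] + lookup['a'][0]  # -> result = 32

Answer: 32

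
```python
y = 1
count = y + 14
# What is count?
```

Trace (tracking count):
y = 1  # -> y = 1
count = y + 14  # -> count = 15

Answer: 15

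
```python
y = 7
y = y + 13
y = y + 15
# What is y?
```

Trace (tracking y):
y = 7  # -> y = 7
y = y + 13  # -> y = 20
y = y + 15  # -> y = 35

Answer: 35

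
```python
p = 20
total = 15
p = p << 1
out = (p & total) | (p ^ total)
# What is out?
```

Answer: 47

Derivation:
Trace (tracking out):
p = 20  # -> p = 20
total = 15  # -> total = 15
p = p << 1  # -> p = 40
out = p & total | p ^ total  # -> out = 47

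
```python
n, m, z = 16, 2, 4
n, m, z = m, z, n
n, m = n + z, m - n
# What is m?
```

Trace (tracking m):
n, m, z = (16, 2, 4)  # -> n = 16, m = 2, z = 4
n, m, z = (m, z, n)  # -> n = 2, m = 4, z = 16
n, m = (n + z, m - n)  # -> n = 18, m = 2

Answer: 2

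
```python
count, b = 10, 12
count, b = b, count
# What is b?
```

Trace (tracking b):
count, b = (10, 12)  # -> count = 10, b = 12
count, b = (b, count)  # -> count = 12, b = 10

Answer: 10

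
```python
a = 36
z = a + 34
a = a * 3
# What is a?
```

Trace (tracking a):
a = 36  # -> a = 36
z = a + 34  # -> z = 70
a = a * 3  # -> a = 108

Answer: 108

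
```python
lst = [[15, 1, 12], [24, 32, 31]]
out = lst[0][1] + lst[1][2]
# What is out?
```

Trace (tracking out):
lst = [[15, 1, 12], [24, 32, 31]]  # -> lst = [[15, 1, 12], [24, 32, 31]]
out = lst[0][1] + lst[1][2]  # -> out = 32

Answer: 32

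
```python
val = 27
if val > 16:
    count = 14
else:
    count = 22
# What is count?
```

Trace (tracking count):
val = 27  # -> val = 27
if val > 16:  # condition is True
    count = 14  # -> count = 14

Answer: 14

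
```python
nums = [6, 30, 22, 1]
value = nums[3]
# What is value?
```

Trace (tracking value):
nums = [6, 30, 22, 1]  # -> nums = [6, 30, 22, 1]
value = nums[3]  # -> value = 1

Answer: 1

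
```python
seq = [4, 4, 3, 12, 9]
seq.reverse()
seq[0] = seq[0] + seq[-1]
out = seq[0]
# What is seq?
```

Answer: [13, 12, 3, 4, 4]

Derivation:
Trace (tracking seq):
seq = [4, 4, 3, 12, 9]  # -> seq = [4, 4, 3, 12, 9]
seq.reverse()  # -> seq = [9, 12, 3, 4, 4]
seq[0] = seq[0] + seq[-1]  # -> seq = [13, 12, 3, 4, 4]
out = seq[0]  # -> out = 13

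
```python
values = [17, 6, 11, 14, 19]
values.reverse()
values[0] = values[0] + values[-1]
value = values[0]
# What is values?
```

Answer: [36, 14, 11, 6, 17]

Derivation:
Trace (tracking values):
values = [17, 6, 11, 14, 19]  # -> values = [17, 6, 11, 14, 19]
values.reverse()  # -> values = [19, 14, 11, 6, 17]
values[0] = values[0] + values[-1]  # -> values = [36, 14, 11, 6, 17]
value = values[0]  # -> value = 36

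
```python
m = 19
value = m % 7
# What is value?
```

Trace (tracking value):
m = 19  # -> m = 19
value = m % 7  # -> value = 5

Answer: 5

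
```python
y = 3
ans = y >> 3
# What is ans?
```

Answer: 0

Derivation:
Trace (tracking ans):
y = 3  # -> y = 3
ans = y >> 3  # -> ans = 0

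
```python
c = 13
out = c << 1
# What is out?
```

Trace (tracking out):
c = 13  # -> c = 13
out = c << 1  # -> out = 26

Answer: 26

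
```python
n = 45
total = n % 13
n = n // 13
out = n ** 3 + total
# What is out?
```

Answer: 33

Derivation:
Trace (tracking out):
n = 45  # -> n = 45
total = n % 13  # -> total = 6
n = n // 13  # -> n = 3
out = n ** 3 + total  # -> out = 33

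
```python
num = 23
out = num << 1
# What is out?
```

Trace (tracking out):
num = 23  # -> num = 23
out = num << 1  # -> out = 46

Answer: 46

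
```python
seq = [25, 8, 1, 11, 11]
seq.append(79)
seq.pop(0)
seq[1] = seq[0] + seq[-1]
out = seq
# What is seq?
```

Trace (tracking seq):
seq = [25, 8, 1, 11, 11]  # -> seq = [25, 8, 1, 11, 11]
seq.append(79)  # -> seq = [25, 8, 1, 11, 11, 79]
seq.pop(0)  # -> seq = [8, 1, 11, 11, 79]
seq[1] = seq[0] + seq[-1]  # -> seq = [8, 87, 11, 11, 79]
out = seq  # -> out = [8, 87, 11, 11, 79]

Answer: [8, 87, 11, 11, 79]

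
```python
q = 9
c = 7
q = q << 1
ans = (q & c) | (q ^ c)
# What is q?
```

Answer: 18

Derivation:
Trace (tracking q):
q = 9  # -> q = 9
c = 7  # -> c = 7
q = q << 1  # -> q = 18
ans = q & c | q ^ c  # -> ans = 23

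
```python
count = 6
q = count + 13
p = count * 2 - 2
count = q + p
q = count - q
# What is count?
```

Trace (tracking count):
count = 6  # -> count = 6
q = count + 13  # -> q = 19
p = count * 2 - 2  # -> p = 10
count = q + p  # -> count = 29
q = count - q  # -> q = 10

Answer: 29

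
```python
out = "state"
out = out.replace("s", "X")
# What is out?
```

Trace (tracking out):
out = 'state'  # -> out = 'state'
out = out.replace('s', 'X')  # -> out = 'Xtate'

Answer: 'Xtate'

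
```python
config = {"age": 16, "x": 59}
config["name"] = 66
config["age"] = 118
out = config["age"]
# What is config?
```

Answer: {'age': 118, 'x': 59, 'name': 66}

Derivation:
Trace (tracking config):
config = {'age': 16, 'x': 59}  # -> config = {'age': 16, 'x': 59}
config['name'] = 66  # -> config = {'age': 16, 'x': 59, 'name': 66}
config['age'] = 118  # -> config = {'age': 118, 'x': 59, 'name': 66}
out = config['age']  # -> out = 118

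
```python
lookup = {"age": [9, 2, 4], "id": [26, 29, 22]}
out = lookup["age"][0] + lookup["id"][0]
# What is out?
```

Trace (tracking out):
lookup = {'age': [9, 2, 4], 'id': [26, 29, 22]}  # -> lookup = {'age': [9, 2, 4], 'id': [26, 29, 22]}
out = lookup['age'][0] + lookup['id'][0]  # -> out = 35

Answer: 35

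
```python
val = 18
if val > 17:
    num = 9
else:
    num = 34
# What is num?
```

Trace (tracking num):
val = 18  # -> val = 18
if val > 17:  # condition is True
    num = 9  # -> num = 9

Answer: 9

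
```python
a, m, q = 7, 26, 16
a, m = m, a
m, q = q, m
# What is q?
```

Trace (tracking q):
a, m, q = (7, 26, 16)  # -> a = 7, m = 26, q = 16
a, m = (m, a)  # -> a = 26, m = 7
m, q = (q, m)  # -> m = 16, q = 7

Answer: 7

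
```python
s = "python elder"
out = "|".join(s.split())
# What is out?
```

Answer: 'python|elder'

Derivation:
Trace (tracking out):
s = 'python elder'  # -> s = 'python elder'
out = '|'.join(s.split())  # -> out = 'python|elder'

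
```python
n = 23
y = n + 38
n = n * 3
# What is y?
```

Trace (tracking y):
n = 23  # -> n = 23
y = n + 38  # -> y = 61
n = n * 3  # -> n = 69

Answer: 61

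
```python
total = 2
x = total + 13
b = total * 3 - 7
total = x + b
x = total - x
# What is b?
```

Answer: -1

Derivation:
Trace (tracking b):
total = 2  # -> total = 2
x = total + 13  # -> x = 15
b = total * 3 - 7  # -> b = -1
total = x + b  # -> total = 14
x = total - x  # -> x = -1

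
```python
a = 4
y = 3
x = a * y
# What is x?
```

Trace (tracking x):
a = 4  # -> a = 4
y = 3  # -> y = 3
x = a * y  # -> x = 12

Answer: 12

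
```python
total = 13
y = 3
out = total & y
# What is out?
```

Answer: 1

Derivation:
Trace (tracking out):
total = 13  # -> total = 13
y = 3  # -> y = 3
out = total & y  # -> out = 1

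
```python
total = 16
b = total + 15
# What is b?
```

Trace (tracking b):
total = 16  # -> total = 16
b = total + 15  # -> b = 31

Answer: 31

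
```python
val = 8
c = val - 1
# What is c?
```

Trace (tracking c):
val = 8  # -> val = 8
c = val - 1  # -> c = 7

Answer: 7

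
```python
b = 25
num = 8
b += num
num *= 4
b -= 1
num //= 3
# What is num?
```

Answer: 10

Derivation:
Trace (tracking num):
b = 25  # -> b = 25
num = 8  # -> num = 8
b += num  # -> b = 33
num *= 4  # -> num = 32
b -= 1  # -> b = 32
num //= 3  # -> num = 10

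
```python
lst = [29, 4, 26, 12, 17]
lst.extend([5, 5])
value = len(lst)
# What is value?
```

Answer: 7

Derivation:
Trace (tracking value):
lst = [29, 4, 26, 12, 17]  # -> lst = [29, 4, 26, 12, 17]
lst.extend([5, 5])  # -> lst = [29, 4, 26, 12, 17, 5, 5]
value = len(lst)  # -> value = 7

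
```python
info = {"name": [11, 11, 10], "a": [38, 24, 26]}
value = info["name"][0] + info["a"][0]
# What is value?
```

Answer: 49

Derivation:
Trace (tracking value):
info = {'name': [11, 11, 10], 'a': [38, 24, 26]}  # -> info = {'name': [11, 11, 10], 'a': [38, 24, 26]}
value = info['name'][0] + info['a'][0]  # -> value = 49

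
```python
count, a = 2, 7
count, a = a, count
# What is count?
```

Trace (tracking count):
count, a = (2, 7)  # -> count = 2, a = 7
count, a = (a, count)  # -> count = 7, a = 2

Answer: 7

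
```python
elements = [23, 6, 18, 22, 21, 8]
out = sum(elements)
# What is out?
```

Trace (tracking out):
elements = [23, 6, 18, 22, 21, 8]  # -> elements = [23, 6, 18, 22, 21, 8]
out = sum(elements)  # -> out = 98

Answer: 98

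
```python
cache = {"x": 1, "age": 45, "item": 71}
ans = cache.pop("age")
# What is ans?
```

Answer: 45

Derivation:
Trace (tracking ans):
cache = {'x': 1, 'age': 45, 'item': 71}  # -> cache = {'x': 1, 'age': 45, 'item': 71}
ans = cache.pop('age')  # -> ans = 45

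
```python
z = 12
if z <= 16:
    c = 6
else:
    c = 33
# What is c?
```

Trace (tracking c):
z = 12  # -> z = 12
if z <= 16:  # condition is True
    c = 6  # -> c = 6

Answer: 6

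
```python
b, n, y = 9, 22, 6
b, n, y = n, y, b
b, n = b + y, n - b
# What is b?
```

Answer: 31

Derivation:
Trace (tracking b):
b, n, y = (9, 22, 6)  # -> b = 9, n = 22, y = 6
b, n, y = (n, y, b)  # -> b = 22, n = 6, y = 9
b, n = (b + y, n - b)  # -> b = 31, n = -16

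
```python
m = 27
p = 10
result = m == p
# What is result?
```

Trace (tracking result):
m = 27  # -> m = 27
p = 10  # -> p = 10
result = m == p  # -> result = False

Answer: False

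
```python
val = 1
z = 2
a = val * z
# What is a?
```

Answer: 2

Derivation:
Trace (tracking a):
val = 1  # -> val = 1
z = 2  # -> z = 2
a = val * z  # -> a = 2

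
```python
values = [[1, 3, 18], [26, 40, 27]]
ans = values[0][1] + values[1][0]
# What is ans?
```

Trace (tracking ans):
values = [[1, 3, 18], [26, 40, 27]]  # -> values = [[1, 3, 18], [26, 40, 27]]
ans = values[0][1] + values[1][0]  # -> ans = 29

Answer: 29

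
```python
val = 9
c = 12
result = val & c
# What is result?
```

Trace (tracking result):
val = 9  # -> val = 9
c = 12  # -> c = 12
result = val & c  # -> result = 8

Answer: 8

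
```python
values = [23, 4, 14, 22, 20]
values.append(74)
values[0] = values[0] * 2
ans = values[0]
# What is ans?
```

Answer: 46

Derivation:
Trace (tracking ans):
values = [23, 4, 14, 22, 20]  # -> values = [23, 4, 14, 22, 20]
values.append(74)  # -> values = [23, 4, 14, 22, 20, 74]
values[0] = values[0] * 2  # -> values = [46, 4, 14, 22, 20, 74]
ans = values[0]  # -> ans = 46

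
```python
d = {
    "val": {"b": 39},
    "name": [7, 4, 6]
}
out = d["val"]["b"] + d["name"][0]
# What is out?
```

Trace (tracking out):
d = {'val': {'b': 39}, 'name': [7, 4, 6]}  # -> d = {'val': {'b': 39}, 'name': [7, 4, 6]}
out = d['val']['b'] + d['name'][0]  # -> out = 46

Answer: 46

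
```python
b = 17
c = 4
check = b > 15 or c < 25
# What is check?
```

Trace (tracking check):
b = 17  # -> b = 17
c = 4  # -> c = 4
check = b > 15 or c < 25  # -> check = True

Answer: True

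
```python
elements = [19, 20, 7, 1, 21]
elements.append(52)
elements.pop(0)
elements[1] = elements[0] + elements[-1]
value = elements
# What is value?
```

Answer: [20, 72, 1, 21, 52]

Derivation:
Trace (tracking value):
elements = [19, 20, 7, 1, 21]  # -> elements = [19, 20, 7, 1, 21]
elements.append(52)  # -> elements = [19, 20, 7, 1, 21, 52]
elements.pop(0)  # -> elements = [20, 7, 1, 21, 52]
elements[1] = elements[0] + elements[-1]  # -> elements = [20, 72, 1, 21, 52]
value = elements  # -> value = [20, 72, 1, 21, 52]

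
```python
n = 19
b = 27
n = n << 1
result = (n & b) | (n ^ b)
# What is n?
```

Trace (tracking n):
n = 19  # -> n = 19
b = 27  # -> b = 27
n = n << 1  # -> n = 38
result = n & b | n ^ b  # -> result = 63

Answer: 38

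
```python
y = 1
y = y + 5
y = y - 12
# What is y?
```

Answer: -6

Derivation:
Trace (tracking y):
y = 1  # -> y = 1
y = y + 5  # -> y = 6
y = y - 12  # -> y = -6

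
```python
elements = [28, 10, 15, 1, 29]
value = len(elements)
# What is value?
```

Answer: 5

Derivation:
Trace (tracking value):
elements = [28, 10, 15, 1, 29]  # -> elements = [28, 10, 15, 1, 29]
value = len(elements)  # -> value = 5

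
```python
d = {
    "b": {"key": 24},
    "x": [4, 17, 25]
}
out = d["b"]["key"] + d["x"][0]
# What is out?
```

Trace (tracking out):
d = {'b': {'key': 24}, 'x': [4, 17, 25]}  # -> d = {'b': {'key': 24}, 'x': [4, 17, 25]}
out = d['b']['key'] + d['x'][0]  # -> out = 28

Answer: 28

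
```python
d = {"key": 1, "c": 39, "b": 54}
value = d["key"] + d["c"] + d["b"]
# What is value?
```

Answer: 94

Derivation:
Trace (tracking value):
d = {'key': 1, 'c': 39, 'b': 54}  # -> d = {'key': 1, 'c': 39, 'b': 54}
value = d['key'] + d['c'] + d['b']  # -> value = 94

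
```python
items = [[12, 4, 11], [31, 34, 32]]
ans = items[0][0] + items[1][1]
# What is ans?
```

Answer: 46

Derivation:
Trace (tracking ans):
items = [[12, 4, 11], [31, 34, 32]]  # -> items = [[12, 4, 11], [31, 34, 32]]
ans = items[0][0] + items[1][1]  # -> ans = 46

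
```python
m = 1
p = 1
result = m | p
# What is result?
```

Answer: 1

Derivation:
Trace (tracking result):
m = 1  # -> m = 1
p = 1  # -> p = 1
result = m | p  # -> result = 1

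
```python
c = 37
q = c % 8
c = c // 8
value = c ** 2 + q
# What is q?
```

Answer: 5

Derivation:
Trace (tracking q):
c = 37  # -> c = 37
q = c % 8  # -> q = 5
c = c // 8  # -> c = 4
value = c ** 2 + q  # -> value = 21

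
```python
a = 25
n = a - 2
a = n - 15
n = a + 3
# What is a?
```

Answer: 8

Derivation:
Trace (tracking a):
a = 25  # -> a = 25
n = a - 2  # -> n = 23
a = n - 15  # -> a = 8
n = a + 3  # -> n = 11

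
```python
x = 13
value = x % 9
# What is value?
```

Answer: 4

Derivation:
Trace (tracking value):
x = 13  # -> x = 13
value = x % 9  # -> value = 4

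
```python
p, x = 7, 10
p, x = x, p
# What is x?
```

Trace (tracking x):
p, x = (7, 10)  # -> p = 7, x = 10
p, x = (x, p)  # -> p = 10, x = 7

Answer: 7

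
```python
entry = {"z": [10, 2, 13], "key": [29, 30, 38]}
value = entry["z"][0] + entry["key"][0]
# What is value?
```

Trace (tracking value):
entry = {'z': [10, 2, 13], 'key': [29, 30, 38]}  # -> entry = {'z': [10, 2, 13], 'key': [29, 30, 38]}
value = entry['z'][0] + entry['key'][0]  # -> value = 39

Answer: 39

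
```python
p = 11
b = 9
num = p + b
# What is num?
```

Answer: 20

Derivation:
Trace (tracking num):
p = 11  # -> p = 11
b = 9  # -> b = 9
num = p + b  # -> num = 20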